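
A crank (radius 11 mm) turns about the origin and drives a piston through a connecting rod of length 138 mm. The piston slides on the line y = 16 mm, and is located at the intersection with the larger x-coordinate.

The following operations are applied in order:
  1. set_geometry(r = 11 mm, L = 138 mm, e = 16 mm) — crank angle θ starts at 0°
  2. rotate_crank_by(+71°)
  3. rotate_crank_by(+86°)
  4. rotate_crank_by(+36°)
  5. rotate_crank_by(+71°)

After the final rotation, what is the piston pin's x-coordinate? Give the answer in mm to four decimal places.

set_geometry: r = 11 mm, L = 138 mm, e = 16 mm; θ ← 0°
rotate_crank_by(+71°): θ ← 0° +71° = 71°
rotate_crank_by(+86°): θ ← 71° +86° = 157°
rotate_crank_by(+36°): θ ← 157° +36° = 193°
rotate_crank_by(+71°): θ ← 193° +71° = 264°
crank pin P = (r cos θ, r sin θ) = (-1.149813, -10.939741)
h = r sin θ − e = -10.939741 − 16 = -26.939741
x = r cos θ + √(L² − h²) = -1.149813 + √(19044.0 − 725.7496) = -1.149813 + 135.344931 = 134.195118

134.1951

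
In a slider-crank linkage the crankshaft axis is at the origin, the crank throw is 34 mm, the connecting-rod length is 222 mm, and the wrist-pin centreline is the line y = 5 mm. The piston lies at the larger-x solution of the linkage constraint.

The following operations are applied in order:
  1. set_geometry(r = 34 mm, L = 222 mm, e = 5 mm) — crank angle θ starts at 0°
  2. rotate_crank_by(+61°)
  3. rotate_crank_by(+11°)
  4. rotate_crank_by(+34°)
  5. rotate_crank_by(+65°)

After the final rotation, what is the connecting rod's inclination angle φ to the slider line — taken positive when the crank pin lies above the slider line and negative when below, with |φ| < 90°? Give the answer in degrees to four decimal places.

set_geometry: r = 34 mm, L = 222 mm, e = 5 mm; θ ← 0°
rotate_crank_by(+61°): θ ← 0° +61° = 61°
rotate_crank_by(+11°): θ ← 61° +11° = 72°
rotate_crank_by(+34°): θ ← 72° +34° = 106°
rotate_crank_by(+65°): θ ← 106° +65° = 171°
crank pin P = (r cos θ, r sin θ) = (-33.581404, 5.318772)
h = r sin θ − e = 5.318772 − 5 = 0.318772
sin φ = h / L = 0.318772 / 222 = 0.00143591
φ = arcsin(0.00143591) = 0.082272°

0.0823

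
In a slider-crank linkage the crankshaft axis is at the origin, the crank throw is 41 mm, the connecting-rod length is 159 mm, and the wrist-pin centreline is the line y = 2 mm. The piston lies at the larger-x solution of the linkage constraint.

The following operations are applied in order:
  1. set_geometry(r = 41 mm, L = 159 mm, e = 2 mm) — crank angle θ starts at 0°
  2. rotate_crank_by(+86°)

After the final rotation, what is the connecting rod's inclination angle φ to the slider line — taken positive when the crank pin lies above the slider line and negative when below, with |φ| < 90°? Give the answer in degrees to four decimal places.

14.1614

set_geometry: r = 41 mm, L = 159 mm, e = 2 mm; θ ← 0°
rotate_crank_by(+86°): θ ← 0° +86° = 86°
crank pin P = (r cos θ, r sin θ) = (2.860015, 40.900126)
h = r sin θ − e = 40.900126 − 2 = 38.900126
sin φ = h / L = 38.900126 / 159 = 0.24465488
φ = arcsin(0.24465488) = 14.161439°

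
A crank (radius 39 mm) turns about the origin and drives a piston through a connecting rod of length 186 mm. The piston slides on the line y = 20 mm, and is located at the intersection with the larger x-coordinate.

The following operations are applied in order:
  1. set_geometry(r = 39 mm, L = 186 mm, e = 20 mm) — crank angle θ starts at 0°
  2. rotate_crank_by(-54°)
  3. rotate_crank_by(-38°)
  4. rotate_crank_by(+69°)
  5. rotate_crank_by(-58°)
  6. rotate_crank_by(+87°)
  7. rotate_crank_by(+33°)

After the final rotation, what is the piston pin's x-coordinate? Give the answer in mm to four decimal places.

set_geometry: r = 39 mm, L = 186 mm, e = 20 mm; θ ← 0°
rotate_crank_by(-54°): θ ← 0° -54° = -54°
rotate_crank_by(-38°): θ ← -54° -38° = -92°
rotate_crank_by(+69°): θ ← -92° +69° = -23°
rotate_crank_by(-58°): θ ← -23° -58° = -81°
rotate_crank_by(+87°): θ ← -81° +87° = 6°
rotate_crank_by(+33°): θ ← 6° +33° = 39°
crank pin P = (r cos θ, r sin θ) = (30.308692, 24.543495)
h = r sin θ − e = 24.543495 − 20 = 4.543495
x = r cos θ + √(L² − h²) = 30.308692 + √(34596.0 − 20.6433) = 30.308692 + 185.944499 = 216.253191

216.2532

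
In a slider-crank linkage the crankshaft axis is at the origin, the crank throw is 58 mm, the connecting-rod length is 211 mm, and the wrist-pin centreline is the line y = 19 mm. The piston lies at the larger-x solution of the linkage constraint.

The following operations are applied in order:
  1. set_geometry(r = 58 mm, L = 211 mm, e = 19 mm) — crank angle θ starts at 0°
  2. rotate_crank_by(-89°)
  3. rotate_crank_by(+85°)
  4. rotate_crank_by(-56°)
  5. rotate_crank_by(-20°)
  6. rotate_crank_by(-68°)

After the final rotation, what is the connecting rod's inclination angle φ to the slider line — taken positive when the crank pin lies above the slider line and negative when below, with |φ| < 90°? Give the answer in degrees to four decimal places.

-13.6336

set_geometry: r = 58 mm, L = 211 mm, e = 19 mm; θ ← 0°
rotate_crank_by(-89°): θ ← 0° -89° = -89°
rotate_crank_by(+85°): θ ← -89° +85° = -4°
rotate_crank_by(-56°): θ ← -4° -56° = -60°
rotate_crank_by(-20°): θ ← -60° -20° = -80°
rotate_crank_by(-68°): θ ← -80° -68° = -148°
crank pin P = (r cos θ, r sin θ) = (-49.186790, -30.735317)
h = r sin θ − e = -30.735317 − 19 = -49.735317
sin φ = h / L = -49.735317 / 211 = -0.23571240
φ = arcsin(-0.23571240) = -13.633620°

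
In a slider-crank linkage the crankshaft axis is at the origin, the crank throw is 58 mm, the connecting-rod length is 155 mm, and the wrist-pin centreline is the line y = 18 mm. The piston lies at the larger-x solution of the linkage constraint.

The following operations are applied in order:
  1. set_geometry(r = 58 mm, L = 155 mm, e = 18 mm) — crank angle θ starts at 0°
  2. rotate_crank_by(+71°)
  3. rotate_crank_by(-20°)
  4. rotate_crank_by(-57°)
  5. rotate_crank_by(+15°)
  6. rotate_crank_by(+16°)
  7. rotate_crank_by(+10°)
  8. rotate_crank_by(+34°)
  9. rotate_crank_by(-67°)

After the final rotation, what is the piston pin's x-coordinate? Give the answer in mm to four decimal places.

set_geometry: r = 58 mm, L = 155 mm, e = 18 mm; θ ← 0°
rotate_crank_by(+71°): θ ← 0° +71° = 71°
rotate_crank_by(-20°): θ ← 71° -20° = 51°
rotate_crank_by(-57°): θ ← 51° -57° = -6°
rotate_crank_by(+15°): θ ← -6° +15° = 9°
rotate_crank_by(+16°): θ ← 9° +16° = 25°
rotate_crank_by(+10°): θ ← 25° +10° = 35°
rotate_crank_by(+34°): θ ← 35° +34° = 69°
rotate_crank_by(-67°): θ ← 69° -67° = 2°
crank pin P = (r cos θ, r sin θ) = (57.964668, 2.024171)
h = r sin θ − e = 2.024171 − 18 = -15.975829
x = r cos θ + √(L² − h²) = 57.964668 + √(24025.0 − 255.2271) = 57.964668 + 154.174488 = 212.139156

212.1392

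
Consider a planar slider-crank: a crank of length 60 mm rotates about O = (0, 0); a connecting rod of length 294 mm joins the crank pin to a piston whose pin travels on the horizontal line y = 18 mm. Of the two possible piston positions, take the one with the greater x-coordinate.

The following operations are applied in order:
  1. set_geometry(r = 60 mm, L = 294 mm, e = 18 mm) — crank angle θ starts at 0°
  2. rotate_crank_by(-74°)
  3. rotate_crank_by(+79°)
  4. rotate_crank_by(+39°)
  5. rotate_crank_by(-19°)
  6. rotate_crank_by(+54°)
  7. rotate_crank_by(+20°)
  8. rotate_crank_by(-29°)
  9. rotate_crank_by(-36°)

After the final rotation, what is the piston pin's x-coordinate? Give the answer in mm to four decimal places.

set_geometry: r = 60 mm, L = 294 mm, e = 18 mm; θ ← 0°
rotate_crank_by(-74°): θ ← 0° -74° = -74°
rotate_crank_by(+79°): θ ← -74° +79° = 5°
rotate_crank_by(+39°): θ ← 5° +39° = 44°
rotate_crank_by(-19°): θ ← 44° -19° = 25°
rotate_crank_by(+54°): θ ← 25° +54° = 79°
rotate_crank_by(+20°): θ ← 79° +20° = 99°
rotate_crank_by(-29°): θ ← 99° -29° = 70°
rotate_crank_by(-36°): θ ← 70° -36° = 34°
crank pin P = (r cos θ, r sin θ) = (49.742254, 33.551574)
h = r sin θ − e = 33.551574 − 18 = 15.551574
x = r cos θ + √(L² − h²) = 49.742254 + √(86436.0 − 241.8515) = 49.742254 + 293.588400 = 343.330654

343.3307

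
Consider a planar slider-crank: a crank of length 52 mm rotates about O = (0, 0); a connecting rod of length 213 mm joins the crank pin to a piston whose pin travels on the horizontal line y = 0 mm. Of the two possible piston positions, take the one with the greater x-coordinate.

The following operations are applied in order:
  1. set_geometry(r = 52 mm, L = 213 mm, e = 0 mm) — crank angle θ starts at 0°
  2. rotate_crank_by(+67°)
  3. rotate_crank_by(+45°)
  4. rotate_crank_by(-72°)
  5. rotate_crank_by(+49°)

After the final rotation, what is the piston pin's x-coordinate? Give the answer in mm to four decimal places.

set_geometry: r = 52 mm, L = 213 mm, e = 0 mm; θ ← 0°
rotate_crank_by(+67°): θ ← 0° +67° = 67°
rotate_crank_by(+45°): θ ← 67° +45° = 112°
rotate_crank_by(-72°): θ ← 112° -72° = 40°
rotate_crank_by(+49°): θ ← 40° +49° = 89°
crank pin P = (r cos θ, r sin θ) = (0.907525, 51.992080)
h = r sin θ − e = 51.992080 − 0 = 51.992080
x = r cos θ + √(L² − h²) = 0.907525 + √(45369.0 − 2703.1764) = 0.907525 + 206.557071 = 207.464596

207.4646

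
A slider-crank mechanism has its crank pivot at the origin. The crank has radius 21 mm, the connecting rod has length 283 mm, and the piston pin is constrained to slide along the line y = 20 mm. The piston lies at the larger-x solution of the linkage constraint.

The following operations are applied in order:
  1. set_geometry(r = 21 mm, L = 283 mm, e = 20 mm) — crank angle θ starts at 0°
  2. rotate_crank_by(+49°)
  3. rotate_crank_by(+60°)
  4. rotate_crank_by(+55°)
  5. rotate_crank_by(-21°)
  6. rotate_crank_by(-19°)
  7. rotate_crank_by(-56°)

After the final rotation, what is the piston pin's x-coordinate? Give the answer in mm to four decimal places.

290.8662

set_geometry: r = 21 mm, L = 283 mm, e = 20 mm; θ ← 0°
rotate_crank_by(+49°): θ ← 0° +49° = 49°
rotate_crank_by(+60°): θ ← 49° +60° = 109°
rotate_crank_by(+55°): θ ← 109° +55° = 164°
rotate_crank_by(-21°): θ ← 164° -21° = 143°
rotate_crank_by(-19°): θ ← 143° -19° = 124°
rotate_crank_by(-56°): θ ← 124° -56° = 68°
crank pin P = (r cos θ, r sin θ) = (7.866738, 19.470861)
h = r sin θ − e = 19.470861 − 20 = -0.529139
x = r cos θ + √(L² − h²) = 7.866738 + √(80089.0 − 0.2800) = 7.866738 + 282.999505 = 290.866244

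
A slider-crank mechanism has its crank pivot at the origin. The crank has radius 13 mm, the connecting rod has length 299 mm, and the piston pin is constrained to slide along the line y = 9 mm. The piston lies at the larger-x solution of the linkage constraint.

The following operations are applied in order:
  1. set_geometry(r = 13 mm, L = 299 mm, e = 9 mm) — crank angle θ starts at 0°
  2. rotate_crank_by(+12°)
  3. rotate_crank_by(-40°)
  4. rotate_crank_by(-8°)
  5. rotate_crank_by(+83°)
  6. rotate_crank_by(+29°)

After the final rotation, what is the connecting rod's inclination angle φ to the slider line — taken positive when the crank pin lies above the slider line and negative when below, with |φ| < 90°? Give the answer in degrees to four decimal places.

0.6925

set_geometry: r = 13 mm, L = 299 mm, e = 9 mm; θ ← 0°
rotate_crank_by(+12°): θ ← 0° +12° = 12°
rotate_crank_by(-40°): θ ← 12° -40° = -28°
rotate_crank_by(-8°): θ ← -28° -8° = -36°
rotate_crank_by(+83°): θ ← -36° +83° = 47°
rotate_crank_by(+29°): θ ← 47° +29° = 76°
crank pin P = (r cos θ, r sin θ) = (3.144985, 12.613844)
h = r sin θ − e = 12.613844 − 9 = 3.613844
sin φ = h / L = 3.613844 / 299 = 0.01208644
φ = arcsin(0.01208644) = 0.692519°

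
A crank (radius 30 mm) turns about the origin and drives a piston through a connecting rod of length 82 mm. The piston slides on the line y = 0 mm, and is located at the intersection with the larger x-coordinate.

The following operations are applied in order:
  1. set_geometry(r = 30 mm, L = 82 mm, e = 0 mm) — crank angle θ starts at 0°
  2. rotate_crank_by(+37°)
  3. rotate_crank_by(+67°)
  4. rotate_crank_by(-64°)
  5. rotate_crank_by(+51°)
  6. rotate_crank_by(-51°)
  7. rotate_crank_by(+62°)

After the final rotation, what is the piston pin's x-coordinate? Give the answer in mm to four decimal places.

set_geometry: r = 30 mm, L = 82 mm, e = 0 mm; θ ← 0°
rotate_crank_by(+37°): θ ← 0° +37° = 37°
rotate_crank_by(+67°): θ ← 37° +67° = 104°
rotate_crank_by(-64°): θ ← 104° -64° = 40°
rotate_crank_by(+51°): θ ← 40° +51° = 91°
rotate_crank_by(-51°): θ ← 91° -51° = 40°
rotate_crank_by(+62°): θ ← 40° +62° = 102°
crank pin P = (r cos θ, r sin θ) = (-6.237351, 29.344428)
h = r sin θ − e = 29.344428 − 0 = 29.344428
x = r cos θ + √(L² − h²) = -6.237351 + √(6724.0 − 861.0955) = -6.237351 + 76.569606 = 70.332255

70.3323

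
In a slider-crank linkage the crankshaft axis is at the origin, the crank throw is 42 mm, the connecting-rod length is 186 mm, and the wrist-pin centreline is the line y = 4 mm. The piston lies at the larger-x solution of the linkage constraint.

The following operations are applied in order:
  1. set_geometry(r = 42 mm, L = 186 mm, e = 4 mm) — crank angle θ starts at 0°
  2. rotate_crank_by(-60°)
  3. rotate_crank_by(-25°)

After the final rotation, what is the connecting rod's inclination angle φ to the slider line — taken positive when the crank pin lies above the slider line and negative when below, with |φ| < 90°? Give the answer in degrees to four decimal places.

set_geometry: r = 42 mm, L = 186 mm, e = 4 mm; θ ← 0°
rotate_crank_by(-60°): θ ← 0° -60° = -60°
rotate_crank_by(-25°): θ ← -60° -25° = -85°
crank pin P = (r cos θ, r sin θ) = (3.660541, -41.840177)
h = r sin θ − e = -41.840177 − 4 = -45.840177
sin φ = h / L = -45.840177 / 186 = -0.24645257
φ = arcsin(-0.24645257) = -14.267692°

-14.2677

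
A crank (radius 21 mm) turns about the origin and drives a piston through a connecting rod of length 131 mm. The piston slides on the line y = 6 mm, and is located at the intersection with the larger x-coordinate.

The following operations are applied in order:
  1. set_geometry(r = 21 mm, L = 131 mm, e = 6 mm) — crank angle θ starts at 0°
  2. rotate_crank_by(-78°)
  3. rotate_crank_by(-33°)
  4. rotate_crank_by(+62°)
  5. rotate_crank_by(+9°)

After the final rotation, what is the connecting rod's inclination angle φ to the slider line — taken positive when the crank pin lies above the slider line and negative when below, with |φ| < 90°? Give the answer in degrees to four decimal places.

-8.5599

set_geometry: r = 21 mm, L = 131 mm, e = 6 mm; θ ← 0°
rotate_crank_by(-78°): θ ← 0° -78° = -78°
rotate_crank_by(-33°): θ ← -78° -33° = -111°
rotate_crank_by(+62°): θ ← -111° +62° = -49°
rotate_crank_by(+9°): θ ← -49° +9° = -40°
crank pin P = (r cos θ, r sin θ) = (16.086933, -13.498540)
h = r sin θ − e = -13.498540 − 6 = -19.498540
sin φ = h / L = -19.498540 / 131 = -0.14884382
φ = arcsin(-0.14884382) = -8.559930°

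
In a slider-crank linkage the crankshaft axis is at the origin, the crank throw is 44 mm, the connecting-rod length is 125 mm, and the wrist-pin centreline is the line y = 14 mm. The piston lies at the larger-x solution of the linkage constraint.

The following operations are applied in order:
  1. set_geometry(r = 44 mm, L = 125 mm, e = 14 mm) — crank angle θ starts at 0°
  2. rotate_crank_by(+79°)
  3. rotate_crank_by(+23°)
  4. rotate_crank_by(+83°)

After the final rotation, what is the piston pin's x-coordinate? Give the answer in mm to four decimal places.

79.8886

set_geometry: r = 44 mm, L = 125 mm, e = 14 mm; θ ← 0°
rotate_crank_by(+79°): θ ← 0° +79° = 79°
rotate_crank_by(+23°): θ ← 79° +23° = 102°
rotate_crank_by(+83°): θ ← 102° +83° = 185°
crank pin P = (r cos θ, r sin θ) = (-43.832567, -3.834853)
h = r sin θ − e = -3.834853 − 14 = -17.834853
x = r cos θ + √(L² − h²) = -43.832567 + √(15625.0 − 318.0820) = -43.832567 + 123.721130 = 79.888563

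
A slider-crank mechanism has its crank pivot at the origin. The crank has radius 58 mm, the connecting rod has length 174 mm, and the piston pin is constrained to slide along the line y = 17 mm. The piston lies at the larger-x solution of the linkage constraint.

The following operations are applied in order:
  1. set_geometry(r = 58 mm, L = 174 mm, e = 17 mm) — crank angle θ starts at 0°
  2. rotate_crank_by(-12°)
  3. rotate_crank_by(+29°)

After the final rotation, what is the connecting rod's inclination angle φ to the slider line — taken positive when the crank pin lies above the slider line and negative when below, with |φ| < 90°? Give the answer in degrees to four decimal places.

-0.0140

set_geometry: r = 58 mm, L = 174 mm, e = 17 mm; θ ← 0°
rotate_crank_by(-12°): θ ← 0° -12° = -12°
rotate_crank_by(+29°): θ ← -12° +29° = 17°
crank pin P = (r cos θ, r sin θ) = (55.465676, 16.957559)
h = r sin θ − e = 16.957559 − 17 = -0.042441
sin φ = h / L = -0.042441 / 174 = -0.00024391
φ = arcsin(-0.00024391) = -0.013975°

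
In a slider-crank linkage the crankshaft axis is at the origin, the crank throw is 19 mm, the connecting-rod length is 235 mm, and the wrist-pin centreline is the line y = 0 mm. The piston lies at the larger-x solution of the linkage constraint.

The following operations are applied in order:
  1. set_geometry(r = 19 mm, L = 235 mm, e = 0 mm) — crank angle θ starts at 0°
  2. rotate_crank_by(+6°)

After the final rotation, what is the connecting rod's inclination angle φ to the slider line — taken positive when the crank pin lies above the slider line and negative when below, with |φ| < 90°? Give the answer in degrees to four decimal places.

set_geometry: r = 19 mm, L = 235 mm, e = 0 mm; θ ← 0°
rotate_crank_by(+6°): θ ← 0° +6° = 6°
crank pin P = (r cos θ, r sin θ) = (18.895916, 1.986041)
h = r sin θ − e = 1.986041 − 0 = 1.986041
sin φ = h / L = 1.986041 / 235 = 0.00845124
φ = arcsin(0.00845124) = 0.484226°

0.4842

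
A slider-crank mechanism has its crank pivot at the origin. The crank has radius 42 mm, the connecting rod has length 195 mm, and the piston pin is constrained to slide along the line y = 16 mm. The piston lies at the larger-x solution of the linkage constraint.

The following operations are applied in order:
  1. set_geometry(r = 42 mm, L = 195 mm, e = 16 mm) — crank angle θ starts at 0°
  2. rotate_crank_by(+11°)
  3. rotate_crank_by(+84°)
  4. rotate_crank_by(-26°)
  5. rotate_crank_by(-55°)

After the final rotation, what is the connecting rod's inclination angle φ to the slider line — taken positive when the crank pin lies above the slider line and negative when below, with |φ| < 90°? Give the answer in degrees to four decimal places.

-1.7160

set_geometry: r = 42 mm, L = 195 mm, e = 16 mm; θ ← 0°
rotate_crank_by(+11°): θ ← 0° +11° = 11°
rotate_crank_by(+84°): θ ← 11° +84° = 95°
rotate_crank_by(-26°): θ ← 95° -26° = 69°
rotate_crank_by(-55°): θ ← 69° -55° = 14°
crank pin P = (r cos θ, r sin θ) = (40.752421, 10.160720)
h = r sin θ − e = 10.160720 − 16 = -5.839280
sin φ = h / L = -5.839280 / 195 = -0.02994503
φ = arcsin(-0.02994503) = -1.715980°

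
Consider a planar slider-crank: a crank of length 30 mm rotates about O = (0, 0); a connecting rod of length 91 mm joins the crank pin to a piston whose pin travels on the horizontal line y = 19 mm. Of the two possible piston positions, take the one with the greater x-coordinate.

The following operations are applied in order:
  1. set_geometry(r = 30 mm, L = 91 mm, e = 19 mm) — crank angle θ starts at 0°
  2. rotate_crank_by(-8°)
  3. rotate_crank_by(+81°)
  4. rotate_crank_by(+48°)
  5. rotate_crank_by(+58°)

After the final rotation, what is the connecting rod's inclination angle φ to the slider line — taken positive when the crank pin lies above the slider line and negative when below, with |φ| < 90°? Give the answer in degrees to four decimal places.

set_geometry: r = 30 mm, L = 91 mm, e = 19 mm; θ ← 0°
rotate_crank_by(-8°): θ ← 0° -8° = -8°
rotate_crank_by(+81°): θ ← -8° +81° = 73°
rotate_crank_by(+48°): θ ← 73° +48° = 121°
rotate_crank_by(+58°): θ ← 121° +58° = 179°
crank pin P = (r cos θ, r sin θ) = (-29.995431, 0.523572)
h = r sin θ − e = 0.523572 − 19 = -18.476428
sin φ = h / L = -18.476428 / 91 = -0.20303767
φ = arcsin(-0.20303767) = -11.714650°

-11.7147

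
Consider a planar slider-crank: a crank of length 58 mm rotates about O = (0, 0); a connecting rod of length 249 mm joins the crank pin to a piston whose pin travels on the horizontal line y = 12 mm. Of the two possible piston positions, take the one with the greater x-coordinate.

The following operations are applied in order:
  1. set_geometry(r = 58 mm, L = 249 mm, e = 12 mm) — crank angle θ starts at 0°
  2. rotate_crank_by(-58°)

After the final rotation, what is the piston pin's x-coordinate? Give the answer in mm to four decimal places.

272.1006

set_geometry: r = 58 mm, L = 249 mm, e = 12 mm; θ ← 0°
rotate_crank_by(-58°): θ ← 0° -58° = -58°
crank pin P = (r cos θ, r sin θ) = (30.735317, -49.186790)
h = r sin θ − e = -49.186790 − 12 = -61.186790
x = r cos θ + √(L² − h²) = 30.735317 + √(62001.0 − 3743.8232) = 30.735317 + 241.365235 = 272.100553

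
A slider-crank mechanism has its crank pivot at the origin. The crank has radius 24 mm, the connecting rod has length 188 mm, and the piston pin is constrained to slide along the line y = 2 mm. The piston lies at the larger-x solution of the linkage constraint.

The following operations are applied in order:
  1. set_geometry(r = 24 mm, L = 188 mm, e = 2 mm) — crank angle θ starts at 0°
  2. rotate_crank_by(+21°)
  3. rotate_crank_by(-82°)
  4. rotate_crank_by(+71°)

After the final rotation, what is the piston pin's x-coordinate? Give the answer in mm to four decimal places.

set_geometry: r = 24 mm, L = 188 mm, e = 2 mm; θ ← 0°
rotate_crank_by(+21°): θ ← 0° +21° = 21°
rotate_crank_by(-82°): θ ← 21° -82° = -61°
rotate_crank_by(+71°): θ ← -61° +71° = 10°
crank pin P = (r cos θ, r sin θ) = (23.635386, 4.167556)
h = r sin θ − e = 4.167556 − 2 = 2.167556
x = r cos θ + √(L² − h²) = 23.635386 + √(35344.0 − 4.6983) = 23.635386 + 187.987504 = 211.622890

211.6229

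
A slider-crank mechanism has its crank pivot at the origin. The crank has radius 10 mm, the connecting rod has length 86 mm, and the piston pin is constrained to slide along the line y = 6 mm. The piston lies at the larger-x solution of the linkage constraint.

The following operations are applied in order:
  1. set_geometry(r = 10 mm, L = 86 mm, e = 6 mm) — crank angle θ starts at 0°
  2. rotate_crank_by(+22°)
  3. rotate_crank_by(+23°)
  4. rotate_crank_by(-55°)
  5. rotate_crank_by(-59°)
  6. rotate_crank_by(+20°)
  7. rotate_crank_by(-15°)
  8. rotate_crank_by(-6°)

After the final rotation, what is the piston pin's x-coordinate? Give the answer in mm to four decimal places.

88.0307

set_geometry: r = 10 mm, L = 86 mm, e = 6 mm; θ ← 0°
rotate_crank_by(+22°): θ ← 0° +22° = 22°
rotate_crank_by(+23°): θ ← 22° +23° = 45°
rotate_crank_by(-55°): θ ← 45° -55° = -10°
rotate_crank_by(-59°): θ ← -10° -59° = -69°
rotate_crank_by(+20°): θ ← -69° +20° = -49°
rotate_crank_by(-15°): θ ← -49° -15° = -64°
rotate_crank_by(-6°): θ ← -64° -6° = -70°
crank pin P = (r cos θ, r sin θ) = (3.420201, -9.396926)
h = r sin θ − e = -9.396926 − 6 = -15.396926
x = r cos θ + √(L² − h²) = 3.420201 + √(7396.0 − 237.0653) = 3.420201 + 84.610488 = 88.030689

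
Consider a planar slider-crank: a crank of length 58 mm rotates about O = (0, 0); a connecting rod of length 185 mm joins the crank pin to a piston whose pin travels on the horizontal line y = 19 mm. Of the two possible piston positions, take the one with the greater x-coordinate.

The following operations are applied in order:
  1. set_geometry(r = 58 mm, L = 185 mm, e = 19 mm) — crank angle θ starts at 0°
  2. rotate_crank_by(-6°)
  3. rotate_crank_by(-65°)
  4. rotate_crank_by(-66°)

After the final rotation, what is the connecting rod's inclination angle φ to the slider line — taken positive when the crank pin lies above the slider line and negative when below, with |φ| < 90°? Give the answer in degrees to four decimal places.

set_geometry: r = 58 mm, L = 185 mm, e = 19 mm; θ ← 0°
rotate_crank_by(-6°): θ ← 0° -6° = -6°
rotate_crank_by(-65°): θ ← -6° -65° = -71°
rotate_crank_by(-66°): θ ← -71° -66° = -137°
crank pin P = (r cos θ, r sin θ) = (-42.418515, -39.555905)
h = r sin θ − e = -39.555905 − 19 = -58.555905
sin φ = h / L = -58.555905 / 185 = -0.31651840
φ = arcsin(-0.31651840) = -18.452503°

-18.4525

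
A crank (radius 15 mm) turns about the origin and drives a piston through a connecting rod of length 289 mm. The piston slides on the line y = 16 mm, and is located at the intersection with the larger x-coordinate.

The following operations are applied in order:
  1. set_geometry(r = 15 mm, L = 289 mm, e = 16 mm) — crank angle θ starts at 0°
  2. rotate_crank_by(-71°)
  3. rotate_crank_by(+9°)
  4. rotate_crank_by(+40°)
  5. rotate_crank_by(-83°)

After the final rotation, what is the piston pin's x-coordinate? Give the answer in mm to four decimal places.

set_geometry: r = 15 mm, L = 289 mm, e = 16 mm; θ ← 0°
rotate_crank_by(-71°): θ ← 0° -71° = -71°
rotate_crank_by(+9°): θ ← -71° +9° = -62°
rotate_crank_by(+40°): θ ← -62° +40° = -22°
rotate_crank_by(-83°): θ ← -22° -83° = -105°
crank pin P = (r cos θ, r sin θ) = (-3.882286, -14.488887)
h = r sin θ − e = -14.488887 − 16 = -30.488887
x = r cos θ + √(L² − h²) = -3.882286 + √(83521.0 − 929.5723) = -3.882286 + 287.387244 = 283.504958

283.5050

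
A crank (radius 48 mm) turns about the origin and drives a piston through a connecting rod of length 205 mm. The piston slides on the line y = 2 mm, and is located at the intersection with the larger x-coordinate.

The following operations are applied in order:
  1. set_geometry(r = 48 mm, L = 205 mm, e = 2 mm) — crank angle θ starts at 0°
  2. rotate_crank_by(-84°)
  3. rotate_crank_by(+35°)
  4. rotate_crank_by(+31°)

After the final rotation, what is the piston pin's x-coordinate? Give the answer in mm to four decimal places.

249.9585

set_geometry: r = 48 mm, L = 205 mm, e = 2 mm; θ ← 0°
rotate_crank_by(-84°): θ ← 0° -84° = -84°
rotate_crank_by(+35°): θ ← -84° +35° = -49°
rotate_crank_by(+31°): θ ← -49° +31° = -18°
crank pin P = (r cos θ, r sin θ) = (45.650713, -14.832816)
h = r sin θ − e = -14.832816 − 2 = -16.832816
x = r cos θ + √(L² − h²) = 45.650713 + √(42025.0 − 283.3437) = 45.650713 + 204.307749 = 249.958462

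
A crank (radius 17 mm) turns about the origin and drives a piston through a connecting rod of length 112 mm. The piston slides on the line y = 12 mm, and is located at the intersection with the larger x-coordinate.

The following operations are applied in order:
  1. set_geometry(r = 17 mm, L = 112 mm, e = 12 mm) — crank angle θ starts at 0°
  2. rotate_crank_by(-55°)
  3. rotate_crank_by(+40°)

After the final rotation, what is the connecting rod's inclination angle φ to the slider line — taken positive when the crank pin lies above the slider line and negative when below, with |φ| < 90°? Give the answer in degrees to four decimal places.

-8.4200

set_geometry: r = 17 mm, L = 112 mm, e = 12 mm; θ ← 0°
rotate_crank_by(-55°): θ ← 0° -55° = -55°
rotate_crank_by(+40°): θ ← -55° +40° = -15°
crank pin P = (r cos θ, r sin θ) = (16.420739, -4.399924)
h = r sin θ − e = -4.399924 − 12 = -16.399924
sin φ = h / L = -16.399924 / 112 = -0.14642789
φ = arcsin(-0.14642789) = -8.419974°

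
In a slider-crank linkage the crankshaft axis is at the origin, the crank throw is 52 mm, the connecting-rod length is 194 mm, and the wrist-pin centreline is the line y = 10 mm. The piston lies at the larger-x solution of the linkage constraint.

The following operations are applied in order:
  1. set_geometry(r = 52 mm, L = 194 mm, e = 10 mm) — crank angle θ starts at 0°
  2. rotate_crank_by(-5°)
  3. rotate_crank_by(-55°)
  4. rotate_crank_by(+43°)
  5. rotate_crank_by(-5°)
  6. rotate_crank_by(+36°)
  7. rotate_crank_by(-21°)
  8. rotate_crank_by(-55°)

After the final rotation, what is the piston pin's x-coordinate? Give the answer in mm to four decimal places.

set_geometry: r = 52 mm, L = 194 mm, e = 10 mm; θ ← 0°
rotate_crank_by(-5°): θ ← 0° -5° = -5°
rotate_crank_by(-55°): θ ← -5° -55° = -60°
rotate_crank_by(+43°): θ ← -60° +43° = -17°
rotate_crank_by(-5°): θ ← -17° -5° = -22°
rotate_crank_by(+36°): θ ← -22° +36° = 14°
rotate_crank_by(-21°): θ ← 14° -21° = -7°
rotate_crank_by(-55°): θ ← -7° -55° = -62°
crank pin P = (r cos θ, r sin θ) = (24.412521, -45.913275)
h = r sin θ − e = -45.913275 − 10 = -55.913275
x = r cos θ + √(L² − h²) = 24.412521 + √(37636.0 − 3126.2943) = 24.412521 + 185.767881 = 210.180402

210.1804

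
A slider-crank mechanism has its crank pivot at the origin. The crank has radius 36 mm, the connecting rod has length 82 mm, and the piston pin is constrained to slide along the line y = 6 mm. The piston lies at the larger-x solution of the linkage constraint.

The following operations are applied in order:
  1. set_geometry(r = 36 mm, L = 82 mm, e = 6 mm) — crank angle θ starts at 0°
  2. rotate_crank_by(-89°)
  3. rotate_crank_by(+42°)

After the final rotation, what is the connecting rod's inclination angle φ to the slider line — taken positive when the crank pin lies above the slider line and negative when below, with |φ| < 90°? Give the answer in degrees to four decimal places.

set_geometry: r = 36 mm, L = 82 mm, e = 6 mm; θ ← 0°
rotate_crank_by(-89°): θ ← 0° -89° = -89°
rotate_crank_by(+42°): θ ← -89° +42° = -47°
crank pin P = (r cos θ, r sin θ) = (24.551941, -26.328733)
h = r sin θ − e = -26.328733 − 6 = -32.328733
sin φ = h / L = -32.328733 / 82 = -0.39425284
φ = arcsin(-0.39425284) = -23.219384°

-23.2194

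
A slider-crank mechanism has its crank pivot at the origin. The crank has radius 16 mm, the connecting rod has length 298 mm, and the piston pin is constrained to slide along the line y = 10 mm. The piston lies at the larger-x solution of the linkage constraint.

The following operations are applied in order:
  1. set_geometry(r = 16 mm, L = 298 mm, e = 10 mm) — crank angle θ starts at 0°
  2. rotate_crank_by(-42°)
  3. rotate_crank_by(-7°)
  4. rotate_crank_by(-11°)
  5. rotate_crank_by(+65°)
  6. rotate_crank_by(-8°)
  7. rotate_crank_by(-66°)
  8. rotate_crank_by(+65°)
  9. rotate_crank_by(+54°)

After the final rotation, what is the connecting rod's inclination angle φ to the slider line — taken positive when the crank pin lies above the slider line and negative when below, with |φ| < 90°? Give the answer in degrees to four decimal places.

0.4339

set_geometry: r = 16 mm, L = 298 mm, e = 10 mm; θ ← 0°
rotate_crank_by(-42°): θ ← 0° -42° = -42°
rotate_crank_by(-7°): θ ← -42° -7° = -49°
rotate_crank_by(-11°): θ ← -49° -11° = -60°
rotate_crank_by(+65°): θ ← -60° +65° = 5°
rotate_crank_by(-8°): θ ← 5° -8° = -3°
rotate_crank_by(-66°): θ ← -3° -66° = -69°
rotate_crank_by(+65°): θ ← -69° +65° = -4°
rotate_crank_by(+54°): θ ← -4° +54° = 50°
crank pin P = (r cos θ, r sin θ) = (10.284602, 12.256711)
h = r sin θ − e = 12.256711 − 10 = 2.256711
sin φ = h / L = 2.256711 / 298 = 0.00757286
φ = arcsin(0.00757286) = 0.433897°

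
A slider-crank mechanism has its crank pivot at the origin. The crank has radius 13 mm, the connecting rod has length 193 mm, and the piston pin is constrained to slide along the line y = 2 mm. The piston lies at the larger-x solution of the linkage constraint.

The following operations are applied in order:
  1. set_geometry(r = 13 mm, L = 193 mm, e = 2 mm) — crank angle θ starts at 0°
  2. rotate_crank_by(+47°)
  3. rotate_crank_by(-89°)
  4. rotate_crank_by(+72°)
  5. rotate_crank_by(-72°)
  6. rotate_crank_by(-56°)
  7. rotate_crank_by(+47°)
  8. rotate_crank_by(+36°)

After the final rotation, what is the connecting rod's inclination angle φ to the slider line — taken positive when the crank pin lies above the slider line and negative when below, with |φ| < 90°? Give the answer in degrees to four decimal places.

set_geometry: r = 13 mm, L = 193 mm, e = 2 mm; θ ← 0°
rotate_crank_by(+47°): θ ← 0° +47° = 47°
rotate_crank_by(-89°): θ ← 47° -89° = -42°
rotate_crank_by(+72°): θ ← -42° +72° = 30°
rotate_crank_by(-72°): θ ← 30° -72° = -42°
rotate_crank_by(-56°): θ ← -42° -56° = -98°
rotate_crank_by(+47°): θ ← -98° +47° = -51°
rotate_crank_by(+36°): θ ← -51° +36° = -15°
crank pin P = (r cos θ, r sin θ) = (12.557036, -3.364648)
h = r sin θ − e = -3.364648 − 2 = -5.364648
sin φ = h / L = -5.364648 / 193 = -0.02779610
φ = arcsin(-0.02779610) = -1.592804°

-1.5928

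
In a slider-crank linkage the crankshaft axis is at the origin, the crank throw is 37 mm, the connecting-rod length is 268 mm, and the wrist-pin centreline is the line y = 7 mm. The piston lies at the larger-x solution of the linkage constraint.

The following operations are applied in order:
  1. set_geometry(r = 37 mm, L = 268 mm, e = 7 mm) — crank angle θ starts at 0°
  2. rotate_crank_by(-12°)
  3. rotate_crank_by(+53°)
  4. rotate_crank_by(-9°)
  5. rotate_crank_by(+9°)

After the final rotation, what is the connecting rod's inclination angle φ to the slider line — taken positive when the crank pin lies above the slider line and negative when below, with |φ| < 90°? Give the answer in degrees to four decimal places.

3.6956

set_geometry: r = 37 mm, L = 268 mm, e = 7 mm; θ ← 0°
rotate_crank_by(-12°): θ ← 0° -12° = -12°
rotate_crank_by(+53°): θ ← -12° +53° = 41°
rotate_crank_by(-9°): θ ← 41° -9° = 32°
rotate_crank_by(+9°): θ ← 32° +9° = 41°
crank pin P = (r cos θ, r sin θ) = (27.924254, 24.274184)
h = r sin θ − e = 24.274184 − 7 = 17.274184
sin φ = h / L = 17.274184 / 268 = 0.06445591
φ = arcsin(0.06445591) = 3.695614°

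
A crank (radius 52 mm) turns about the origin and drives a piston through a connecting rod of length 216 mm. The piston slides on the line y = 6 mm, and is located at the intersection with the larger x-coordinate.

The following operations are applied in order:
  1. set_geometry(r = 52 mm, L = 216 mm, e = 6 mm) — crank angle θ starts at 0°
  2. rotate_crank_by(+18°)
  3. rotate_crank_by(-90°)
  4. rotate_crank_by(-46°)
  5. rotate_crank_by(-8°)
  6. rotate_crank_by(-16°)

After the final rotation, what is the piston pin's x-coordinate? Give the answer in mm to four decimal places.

171.6520

set_geometry: r = 52 mm, L = 216 mm, e = 6 mm; θ ← 0°
rotate_crank_by(+18°): θ ← 0° +18° = 18°
rotate_crank_by(-90°): θ ← 18° -90° = -72°
rotate_crank_by(-46°): θ ← -72° -46° = -118°
rotate_crank_by(-8°): θ ← -118° -8° = -126°
rotate_crank_by(-16°): θ ← -126° -16° = -142°
crank pin P = (r cos θ, r sin θ) = (-40.976559, -32.014397)
h = r sin θ − e = -32.014397 − 6 = -38.014397
x = r cos θ + √(L² − h²) = -40.976559 + √(46656.0 − 1445.0944) = -40.976559 + 212.628563 = 171.652003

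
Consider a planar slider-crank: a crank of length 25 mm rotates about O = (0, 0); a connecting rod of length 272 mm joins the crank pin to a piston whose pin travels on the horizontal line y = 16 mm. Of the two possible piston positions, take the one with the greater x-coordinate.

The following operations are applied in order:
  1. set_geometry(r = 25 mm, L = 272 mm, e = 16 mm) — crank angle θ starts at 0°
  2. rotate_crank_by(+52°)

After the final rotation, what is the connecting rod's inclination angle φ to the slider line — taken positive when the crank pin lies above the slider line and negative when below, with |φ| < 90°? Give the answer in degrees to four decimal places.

set_geometry: r = 25 mm, L = 272 mm, e = 16 mm; θ ← 0°
rotate_crank_by(+52°): θ ← 0° +52° = 52°
crank pin P = (r cos θ, r sin θ) = (15.391537, 19.700269)
h = r sin θ − e = 19.700269 − 16 = 3.700269
sin φ = h / L = 3.700269 / 272 = 0.01360393
φ = arcsin(0.01360393) = 0.779472°

0.7795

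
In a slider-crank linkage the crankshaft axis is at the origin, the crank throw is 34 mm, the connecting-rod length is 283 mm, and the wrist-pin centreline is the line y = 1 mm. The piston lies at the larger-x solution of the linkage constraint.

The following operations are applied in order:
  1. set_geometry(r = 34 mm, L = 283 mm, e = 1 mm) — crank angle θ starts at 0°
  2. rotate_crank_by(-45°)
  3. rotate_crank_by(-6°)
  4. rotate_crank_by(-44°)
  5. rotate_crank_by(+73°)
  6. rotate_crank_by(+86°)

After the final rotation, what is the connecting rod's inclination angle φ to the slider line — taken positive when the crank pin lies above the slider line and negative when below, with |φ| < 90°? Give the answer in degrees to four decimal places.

5.9954

set_geometry: r = 34 mm, L = 283 mm, e = 1 mm; θ ← 0°
rotate_crank_by(-45°): θ ← 0° -45° = -45°
rotate_crank_by(-6°): θ ← -45° -6° = -51°
rotate_crank_by(-44°): θ ← -51° -44° = -95°
rotate_crank_by(+73°): θ ← -95° +73° = -22°
rotate_crank_by(+86°): θ ← -22° +86° = 64°
crank pin P = (r cos θ, r sin θ) = (14.904619, 30.558998)
h = r sin θ − e = 30.558998 − 1 = 29.558998
sin φ = h / L = 29.558998 / 283 = 0.10444875
φ = arcsin(0.10444875) = 5.995408°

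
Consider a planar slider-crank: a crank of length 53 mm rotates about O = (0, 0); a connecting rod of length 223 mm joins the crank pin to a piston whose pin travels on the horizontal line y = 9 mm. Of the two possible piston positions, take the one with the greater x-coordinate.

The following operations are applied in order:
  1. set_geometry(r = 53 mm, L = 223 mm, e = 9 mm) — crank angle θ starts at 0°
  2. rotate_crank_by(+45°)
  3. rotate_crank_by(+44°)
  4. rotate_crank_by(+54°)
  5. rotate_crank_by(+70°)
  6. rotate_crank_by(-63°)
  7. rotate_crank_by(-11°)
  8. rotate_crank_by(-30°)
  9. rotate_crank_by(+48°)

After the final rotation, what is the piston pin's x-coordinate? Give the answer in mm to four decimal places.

set_geometry: r = 53 mm, L = 223 mm, e = 9 mm; θ ← 0°
rotate_crank_by(+45°): θ ← 0° +45° = 45°
rotate_crank_by(+44°): θ ← 45° +44° = 89°
rotate_crank_by(+54°): θ ← 89° +54° = 143°
rotate_crank_by(+70°): θ ← 143° +70° = 213°
rotate_crank_by(-63°): θ ← 213° -63° = 150°
rotate_crank_by(-11°): θ ← 150° -11° = 139°
rotate_crank_by(-30°): θ ← 139° -30° = 109°
rotate_crank_by(+48°): θ ← 109° +48° = 157°
crank pin P = (r cos θ, r sin θ) = (-48.786757, 20.708750)
h = r sin θ − e = 20.708750 − 9 = 11.708750
x = r cos θ + √(L² − h²) = -48.786757 + √(49729.0 − 137.0948) = -48.786757 + 222.692400 = 173.905643

173.9056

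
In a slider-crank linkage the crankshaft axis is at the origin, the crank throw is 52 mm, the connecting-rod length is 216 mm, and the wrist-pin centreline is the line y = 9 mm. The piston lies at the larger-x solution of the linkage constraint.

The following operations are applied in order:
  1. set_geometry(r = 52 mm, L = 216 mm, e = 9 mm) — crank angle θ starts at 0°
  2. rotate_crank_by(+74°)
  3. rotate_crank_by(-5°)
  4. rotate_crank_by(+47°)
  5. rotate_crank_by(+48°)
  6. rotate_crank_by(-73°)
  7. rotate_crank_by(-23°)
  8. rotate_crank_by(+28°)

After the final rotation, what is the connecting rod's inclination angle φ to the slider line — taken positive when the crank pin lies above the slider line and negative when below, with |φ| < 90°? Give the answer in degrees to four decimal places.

11.4057

set_geometry: r = 52 mm, L = 216 mm, e = 9 mm; θ ← 0°
rotate_crank_by(+74°): θ ← 0° +74° = 74°
rotate_crank_by(-5°): θ ← 74° -5° = 69°
rotate_crank_by(+47°): θ ← 69° +47° = 116°
rotate_crank_by(+48°): θ ← 116° +48° = 164°
rotate_crank_by(-73°): θ ← 164° -73° = 91°
rotate_crank_by(-23°): θ ← 91° -23° = 68°
rotate_crank_by(+28°): θ ← 68° +28° = 96°
crank pin P = (r cos θ, r sin θ) = (-5.435480, 51.715139)
h = r sin θ − e = 51.715139 − 9 = 42.715139
sin φ = h / L = 42.715139 / 216 = 0.19775527
φ = arcsin(0.19775527) = 11.405724°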